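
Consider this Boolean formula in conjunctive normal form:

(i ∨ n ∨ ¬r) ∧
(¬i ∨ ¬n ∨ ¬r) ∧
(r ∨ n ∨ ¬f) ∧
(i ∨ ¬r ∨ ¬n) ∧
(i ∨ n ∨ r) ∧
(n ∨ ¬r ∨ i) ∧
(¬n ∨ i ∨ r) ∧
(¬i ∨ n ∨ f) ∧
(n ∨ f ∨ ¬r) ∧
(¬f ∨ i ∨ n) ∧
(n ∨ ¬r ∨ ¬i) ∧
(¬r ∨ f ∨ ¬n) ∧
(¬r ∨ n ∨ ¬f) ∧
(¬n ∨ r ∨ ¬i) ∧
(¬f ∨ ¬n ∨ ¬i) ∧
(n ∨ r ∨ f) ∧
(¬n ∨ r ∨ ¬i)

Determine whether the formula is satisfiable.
No

No, the formula is not satisfiable.

No assignment of truth values to the variables can make all 17 clauses true simultaneously.

The formula is UNSAT (unsatisfiable).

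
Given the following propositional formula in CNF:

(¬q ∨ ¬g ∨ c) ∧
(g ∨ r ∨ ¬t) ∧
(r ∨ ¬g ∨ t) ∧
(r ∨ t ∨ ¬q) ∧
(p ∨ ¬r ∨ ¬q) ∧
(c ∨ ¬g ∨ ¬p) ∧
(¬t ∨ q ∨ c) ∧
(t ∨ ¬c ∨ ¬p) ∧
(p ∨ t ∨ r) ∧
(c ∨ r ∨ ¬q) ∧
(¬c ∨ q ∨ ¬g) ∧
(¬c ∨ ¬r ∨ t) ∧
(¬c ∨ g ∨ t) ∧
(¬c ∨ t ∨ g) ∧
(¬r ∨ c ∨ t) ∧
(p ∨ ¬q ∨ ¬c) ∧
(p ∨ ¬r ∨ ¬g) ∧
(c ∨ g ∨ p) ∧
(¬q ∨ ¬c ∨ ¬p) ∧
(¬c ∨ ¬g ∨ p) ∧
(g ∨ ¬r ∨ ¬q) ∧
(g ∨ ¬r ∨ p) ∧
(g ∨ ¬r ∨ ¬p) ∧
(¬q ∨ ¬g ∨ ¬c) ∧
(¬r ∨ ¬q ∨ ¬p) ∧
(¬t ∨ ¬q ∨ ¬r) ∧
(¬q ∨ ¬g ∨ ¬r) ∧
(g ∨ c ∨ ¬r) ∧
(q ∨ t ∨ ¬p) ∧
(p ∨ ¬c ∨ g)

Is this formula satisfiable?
No

No, the formula is not satisfiable.

No assignment of truth values to the variables can make all 30 clauses true simultaneously.

The formula is UNSAT (unsatisfiable).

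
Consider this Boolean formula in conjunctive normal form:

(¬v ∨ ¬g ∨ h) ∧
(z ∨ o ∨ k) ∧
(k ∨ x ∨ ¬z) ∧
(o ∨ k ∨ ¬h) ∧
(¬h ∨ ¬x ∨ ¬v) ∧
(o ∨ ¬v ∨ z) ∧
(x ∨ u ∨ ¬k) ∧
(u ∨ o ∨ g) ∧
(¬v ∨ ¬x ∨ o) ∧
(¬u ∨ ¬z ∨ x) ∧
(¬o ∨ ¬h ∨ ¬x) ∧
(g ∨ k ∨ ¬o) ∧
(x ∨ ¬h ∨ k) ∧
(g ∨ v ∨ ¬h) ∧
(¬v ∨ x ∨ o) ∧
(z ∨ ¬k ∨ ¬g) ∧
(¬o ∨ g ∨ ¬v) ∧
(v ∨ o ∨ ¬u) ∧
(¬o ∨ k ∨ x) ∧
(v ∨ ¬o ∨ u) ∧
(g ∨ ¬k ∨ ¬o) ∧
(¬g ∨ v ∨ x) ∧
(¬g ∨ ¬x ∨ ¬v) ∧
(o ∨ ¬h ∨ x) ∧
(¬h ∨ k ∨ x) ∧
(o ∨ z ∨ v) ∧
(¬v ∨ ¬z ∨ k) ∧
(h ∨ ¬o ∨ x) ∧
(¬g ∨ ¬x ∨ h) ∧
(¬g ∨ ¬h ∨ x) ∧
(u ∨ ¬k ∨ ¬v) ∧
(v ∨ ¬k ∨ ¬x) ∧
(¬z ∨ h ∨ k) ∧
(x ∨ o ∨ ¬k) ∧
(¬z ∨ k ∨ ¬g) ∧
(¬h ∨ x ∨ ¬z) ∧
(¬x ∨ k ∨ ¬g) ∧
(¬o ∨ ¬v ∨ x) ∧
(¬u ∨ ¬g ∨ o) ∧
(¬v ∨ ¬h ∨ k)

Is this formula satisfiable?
No

No, the formula is not satisfiable.

No assignment of truth values to the variables can make all 40 clauses true simultaneously.

The formula is UNSAT (unsatisfiable).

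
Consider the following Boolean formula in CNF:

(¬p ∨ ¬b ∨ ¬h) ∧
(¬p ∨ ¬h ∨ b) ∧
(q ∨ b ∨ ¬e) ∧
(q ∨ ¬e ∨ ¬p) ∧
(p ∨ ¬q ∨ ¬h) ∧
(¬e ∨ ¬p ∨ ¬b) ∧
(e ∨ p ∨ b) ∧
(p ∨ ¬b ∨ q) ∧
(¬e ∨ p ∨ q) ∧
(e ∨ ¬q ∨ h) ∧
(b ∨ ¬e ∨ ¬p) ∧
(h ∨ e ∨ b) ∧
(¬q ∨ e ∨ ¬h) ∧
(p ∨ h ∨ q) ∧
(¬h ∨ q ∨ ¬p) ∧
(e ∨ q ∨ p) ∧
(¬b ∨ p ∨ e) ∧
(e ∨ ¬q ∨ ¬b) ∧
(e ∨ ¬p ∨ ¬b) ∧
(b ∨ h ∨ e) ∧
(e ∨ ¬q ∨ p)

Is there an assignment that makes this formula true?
Yes

Yes, the formula is satisfiable.

One satisfying assignment is: b=False, h=False, e=True, p=False, q=True

Verification: With this assignment, all 21 clauses evaluate to true.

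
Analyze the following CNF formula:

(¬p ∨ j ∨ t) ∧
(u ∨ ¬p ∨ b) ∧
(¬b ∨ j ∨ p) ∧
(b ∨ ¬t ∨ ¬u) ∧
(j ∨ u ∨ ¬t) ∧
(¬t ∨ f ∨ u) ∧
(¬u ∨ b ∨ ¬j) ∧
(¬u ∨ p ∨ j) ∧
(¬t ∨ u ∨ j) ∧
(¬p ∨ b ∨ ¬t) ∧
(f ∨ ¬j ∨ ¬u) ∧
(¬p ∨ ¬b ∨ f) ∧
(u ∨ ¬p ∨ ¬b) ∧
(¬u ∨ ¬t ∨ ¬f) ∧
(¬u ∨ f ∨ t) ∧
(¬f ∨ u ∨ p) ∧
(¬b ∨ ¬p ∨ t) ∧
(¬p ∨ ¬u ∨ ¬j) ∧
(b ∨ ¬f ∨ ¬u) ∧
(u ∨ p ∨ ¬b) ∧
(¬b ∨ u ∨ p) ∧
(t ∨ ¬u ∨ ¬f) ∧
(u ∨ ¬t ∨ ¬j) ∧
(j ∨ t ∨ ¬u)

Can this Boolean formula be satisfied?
Yes

Yes, the formula is satisfiable.

One satisfying assignment is: u=False, t=False, j=False, b=False, p=False, f=False

Verification: With this assignment, all 24 clauses evaluate to true.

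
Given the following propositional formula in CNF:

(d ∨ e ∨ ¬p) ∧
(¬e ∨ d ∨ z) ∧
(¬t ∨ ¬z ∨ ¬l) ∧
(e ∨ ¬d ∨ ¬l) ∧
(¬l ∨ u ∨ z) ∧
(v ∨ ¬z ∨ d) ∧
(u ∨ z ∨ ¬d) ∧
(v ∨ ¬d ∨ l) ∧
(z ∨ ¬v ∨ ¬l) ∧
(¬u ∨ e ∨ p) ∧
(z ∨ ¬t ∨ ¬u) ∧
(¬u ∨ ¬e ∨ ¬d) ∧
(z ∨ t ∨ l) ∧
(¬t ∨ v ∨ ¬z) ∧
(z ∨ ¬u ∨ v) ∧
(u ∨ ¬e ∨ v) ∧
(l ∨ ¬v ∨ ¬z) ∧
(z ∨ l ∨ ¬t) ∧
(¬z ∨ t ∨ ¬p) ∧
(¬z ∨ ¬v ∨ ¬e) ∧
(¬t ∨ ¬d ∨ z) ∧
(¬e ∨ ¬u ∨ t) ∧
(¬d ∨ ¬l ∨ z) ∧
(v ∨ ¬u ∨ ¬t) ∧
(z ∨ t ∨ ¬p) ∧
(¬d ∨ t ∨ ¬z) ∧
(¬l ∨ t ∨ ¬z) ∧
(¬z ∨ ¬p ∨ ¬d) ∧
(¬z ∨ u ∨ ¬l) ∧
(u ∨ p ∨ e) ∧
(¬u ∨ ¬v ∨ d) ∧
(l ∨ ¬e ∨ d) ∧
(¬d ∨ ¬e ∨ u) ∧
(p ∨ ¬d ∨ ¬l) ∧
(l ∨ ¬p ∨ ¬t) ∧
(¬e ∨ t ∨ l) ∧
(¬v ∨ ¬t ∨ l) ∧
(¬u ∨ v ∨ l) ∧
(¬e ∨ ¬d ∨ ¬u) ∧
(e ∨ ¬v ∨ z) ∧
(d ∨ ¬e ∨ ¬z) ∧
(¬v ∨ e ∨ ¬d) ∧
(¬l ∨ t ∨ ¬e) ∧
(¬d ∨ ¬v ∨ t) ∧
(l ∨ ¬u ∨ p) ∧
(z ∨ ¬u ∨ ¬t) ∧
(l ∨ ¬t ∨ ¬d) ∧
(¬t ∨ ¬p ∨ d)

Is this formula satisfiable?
No

No, the formula is not satisfiable.

No assignment of truth values to the variables can make all 48 clauses true simultaneously.

The formula is UNSAT (unsatisfiable).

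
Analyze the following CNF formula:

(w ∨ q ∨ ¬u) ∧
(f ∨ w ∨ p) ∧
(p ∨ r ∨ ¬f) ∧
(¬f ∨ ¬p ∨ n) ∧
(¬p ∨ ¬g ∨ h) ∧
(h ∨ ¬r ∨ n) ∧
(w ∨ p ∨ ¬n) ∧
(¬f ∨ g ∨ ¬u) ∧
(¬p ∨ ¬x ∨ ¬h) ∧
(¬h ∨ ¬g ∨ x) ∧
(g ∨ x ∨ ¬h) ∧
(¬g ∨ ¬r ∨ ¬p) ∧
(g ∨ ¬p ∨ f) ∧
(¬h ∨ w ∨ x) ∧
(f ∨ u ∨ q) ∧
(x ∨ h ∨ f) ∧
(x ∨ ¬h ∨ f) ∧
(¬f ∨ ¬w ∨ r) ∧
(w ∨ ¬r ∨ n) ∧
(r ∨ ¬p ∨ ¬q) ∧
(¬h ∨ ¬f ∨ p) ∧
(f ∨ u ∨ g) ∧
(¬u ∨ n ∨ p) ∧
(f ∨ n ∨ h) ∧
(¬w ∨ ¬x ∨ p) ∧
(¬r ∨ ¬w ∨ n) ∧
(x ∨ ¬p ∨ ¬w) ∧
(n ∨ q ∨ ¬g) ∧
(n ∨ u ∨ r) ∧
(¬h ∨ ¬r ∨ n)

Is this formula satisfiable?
Yes

Yes, the formula is satisfiable.

One satisfying assignment is: f=True, x=False, n=True, r=False, p=True, u=False, g=False, q=False, h=False, w=False

Verification: With this assignment, all 30 clauses evaluate to true.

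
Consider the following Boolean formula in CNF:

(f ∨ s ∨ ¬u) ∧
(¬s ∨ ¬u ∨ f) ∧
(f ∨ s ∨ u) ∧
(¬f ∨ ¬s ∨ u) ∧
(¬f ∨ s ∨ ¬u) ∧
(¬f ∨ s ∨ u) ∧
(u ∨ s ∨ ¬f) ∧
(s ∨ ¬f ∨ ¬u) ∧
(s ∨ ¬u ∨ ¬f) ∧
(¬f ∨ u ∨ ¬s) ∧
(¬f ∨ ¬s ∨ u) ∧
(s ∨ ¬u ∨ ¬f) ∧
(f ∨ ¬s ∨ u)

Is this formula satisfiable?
Yes

Yes, the formula is satisfiable.

One satisfying assignment is: u=True, f=True, s=True

Verification: With this assignment, all 13 clauses evaluate to true.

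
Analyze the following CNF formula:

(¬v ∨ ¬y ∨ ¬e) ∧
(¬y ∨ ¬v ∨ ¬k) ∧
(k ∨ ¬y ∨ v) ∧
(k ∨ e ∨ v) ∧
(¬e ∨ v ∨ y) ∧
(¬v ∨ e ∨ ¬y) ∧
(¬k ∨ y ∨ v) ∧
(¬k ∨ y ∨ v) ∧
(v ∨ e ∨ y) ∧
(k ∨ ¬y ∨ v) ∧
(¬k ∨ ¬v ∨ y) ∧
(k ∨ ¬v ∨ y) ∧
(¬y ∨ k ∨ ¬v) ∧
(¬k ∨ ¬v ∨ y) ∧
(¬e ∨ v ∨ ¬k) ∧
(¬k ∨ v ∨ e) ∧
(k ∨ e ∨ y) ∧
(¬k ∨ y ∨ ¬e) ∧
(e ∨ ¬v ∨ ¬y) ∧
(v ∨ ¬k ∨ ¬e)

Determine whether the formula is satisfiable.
No

No, the formula is not satisfiable.

No assignment of truth values to the variables can make all 20 clauses true simultaneously.

The formula is UNSAT (unsatisfiable).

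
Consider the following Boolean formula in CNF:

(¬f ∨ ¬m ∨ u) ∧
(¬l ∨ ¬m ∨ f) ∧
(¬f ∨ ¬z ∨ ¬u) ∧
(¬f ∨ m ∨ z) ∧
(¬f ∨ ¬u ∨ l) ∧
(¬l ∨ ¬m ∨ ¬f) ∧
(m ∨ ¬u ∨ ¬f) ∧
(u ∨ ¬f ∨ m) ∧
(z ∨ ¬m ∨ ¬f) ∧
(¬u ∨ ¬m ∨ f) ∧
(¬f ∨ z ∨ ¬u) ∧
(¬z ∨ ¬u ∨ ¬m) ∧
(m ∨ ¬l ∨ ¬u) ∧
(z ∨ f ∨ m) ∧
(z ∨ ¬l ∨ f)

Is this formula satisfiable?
Yes

Yes, the formula is satisfiable.

One satisfying assignment is: u=False, z=False, m=True, f=False, l=False

Verification: With this assignment, all 15 clauses evaluate to true.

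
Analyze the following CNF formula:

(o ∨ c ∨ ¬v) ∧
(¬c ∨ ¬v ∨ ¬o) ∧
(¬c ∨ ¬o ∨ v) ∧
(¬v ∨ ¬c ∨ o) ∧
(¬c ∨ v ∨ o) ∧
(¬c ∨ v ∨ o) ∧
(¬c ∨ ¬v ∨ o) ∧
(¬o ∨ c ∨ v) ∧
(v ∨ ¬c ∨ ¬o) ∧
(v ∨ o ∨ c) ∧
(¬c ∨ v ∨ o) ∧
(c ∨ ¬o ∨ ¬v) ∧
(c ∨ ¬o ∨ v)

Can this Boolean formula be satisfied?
No

No, the formula is not satisfiable.

No assignment of truth values to the variables can make all 13 clauses true simultaneously.

The formula is UNSAT (unsatisfiable).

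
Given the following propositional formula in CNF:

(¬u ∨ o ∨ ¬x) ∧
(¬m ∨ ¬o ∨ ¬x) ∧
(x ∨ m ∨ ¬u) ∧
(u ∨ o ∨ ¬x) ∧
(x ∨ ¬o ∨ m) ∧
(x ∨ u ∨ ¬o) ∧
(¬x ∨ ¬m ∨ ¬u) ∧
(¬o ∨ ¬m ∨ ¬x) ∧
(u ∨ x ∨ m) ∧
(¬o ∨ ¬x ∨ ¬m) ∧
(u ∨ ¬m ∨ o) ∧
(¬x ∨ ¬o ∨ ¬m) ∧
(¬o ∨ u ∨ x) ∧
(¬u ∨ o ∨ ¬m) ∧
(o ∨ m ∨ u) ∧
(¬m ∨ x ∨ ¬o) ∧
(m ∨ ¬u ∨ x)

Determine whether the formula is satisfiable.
Yes

Yes, the formula is satisfiable.

One satisfying assignment is: x=True, u=False, o=True, m=False

Verification: With this assignment, all 17 clauses evaluate to true.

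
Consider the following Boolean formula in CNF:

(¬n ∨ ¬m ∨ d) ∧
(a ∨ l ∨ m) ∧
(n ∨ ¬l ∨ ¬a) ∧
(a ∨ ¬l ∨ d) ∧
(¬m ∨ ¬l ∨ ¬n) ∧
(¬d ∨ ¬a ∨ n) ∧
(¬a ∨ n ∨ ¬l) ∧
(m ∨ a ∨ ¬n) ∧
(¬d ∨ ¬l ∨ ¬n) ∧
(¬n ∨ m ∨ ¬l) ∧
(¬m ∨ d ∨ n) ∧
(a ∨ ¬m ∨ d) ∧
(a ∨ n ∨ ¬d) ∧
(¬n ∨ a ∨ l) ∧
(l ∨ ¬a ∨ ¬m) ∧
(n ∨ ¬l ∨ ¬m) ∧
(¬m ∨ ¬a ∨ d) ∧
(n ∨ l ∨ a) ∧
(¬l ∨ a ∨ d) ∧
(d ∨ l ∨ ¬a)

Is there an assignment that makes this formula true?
Yes

Yes, the formula is satisfiable.

One satisfying assignment is: d=True, a=True, l=False, n=True, m=False

Verification: With this assignment, all 20 clauses evaluate to true.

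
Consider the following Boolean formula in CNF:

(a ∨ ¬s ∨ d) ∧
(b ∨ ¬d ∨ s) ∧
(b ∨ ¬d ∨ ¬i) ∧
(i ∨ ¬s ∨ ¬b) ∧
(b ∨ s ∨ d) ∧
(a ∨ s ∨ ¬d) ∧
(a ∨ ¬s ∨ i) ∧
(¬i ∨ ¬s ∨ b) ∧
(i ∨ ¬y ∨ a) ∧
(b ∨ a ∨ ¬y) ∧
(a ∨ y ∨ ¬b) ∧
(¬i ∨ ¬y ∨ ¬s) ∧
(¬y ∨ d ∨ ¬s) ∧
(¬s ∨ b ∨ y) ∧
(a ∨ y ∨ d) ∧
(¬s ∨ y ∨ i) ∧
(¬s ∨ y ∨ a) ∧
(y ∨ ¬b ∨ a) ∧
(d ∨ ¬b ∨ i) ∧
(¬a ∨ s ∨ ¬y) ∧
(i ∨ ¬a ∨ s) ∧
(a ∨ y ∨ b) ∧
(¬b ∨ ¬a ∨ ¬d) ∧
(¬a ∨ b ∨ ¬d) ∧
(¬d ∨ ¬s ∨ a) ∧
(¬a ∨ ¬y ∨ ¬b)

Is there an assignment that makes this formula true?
Yes

Yes, the formula is satisfiable.

One satisfying assignment is: d=False, b=True, a=True, y=False, i=True, s=True

Verification: With this assignment, all 26 clauses evaluate to true.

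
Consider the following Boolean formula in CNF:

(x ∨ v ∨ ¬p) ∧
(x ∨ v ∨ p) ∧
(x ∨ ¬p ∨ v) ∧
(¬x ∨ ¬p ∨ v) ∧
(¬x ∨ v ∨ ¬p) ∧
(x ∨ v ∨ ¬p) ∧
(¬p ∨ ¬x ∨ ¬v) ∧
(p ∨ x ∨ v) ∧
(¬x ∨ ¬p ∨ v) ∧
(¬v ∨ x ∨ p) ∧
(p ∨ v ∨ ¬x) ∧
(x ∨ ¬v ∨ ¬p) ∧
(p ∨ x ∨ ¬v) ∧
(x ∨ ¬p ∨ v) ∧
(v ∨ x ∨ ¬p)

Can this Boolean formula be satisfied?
Yes

Yes, the formula is satisfiable.

One satisfying assignment is: p=False, v=True, x=True

Verification: With this assignment, all 15 clauses evaluate to true.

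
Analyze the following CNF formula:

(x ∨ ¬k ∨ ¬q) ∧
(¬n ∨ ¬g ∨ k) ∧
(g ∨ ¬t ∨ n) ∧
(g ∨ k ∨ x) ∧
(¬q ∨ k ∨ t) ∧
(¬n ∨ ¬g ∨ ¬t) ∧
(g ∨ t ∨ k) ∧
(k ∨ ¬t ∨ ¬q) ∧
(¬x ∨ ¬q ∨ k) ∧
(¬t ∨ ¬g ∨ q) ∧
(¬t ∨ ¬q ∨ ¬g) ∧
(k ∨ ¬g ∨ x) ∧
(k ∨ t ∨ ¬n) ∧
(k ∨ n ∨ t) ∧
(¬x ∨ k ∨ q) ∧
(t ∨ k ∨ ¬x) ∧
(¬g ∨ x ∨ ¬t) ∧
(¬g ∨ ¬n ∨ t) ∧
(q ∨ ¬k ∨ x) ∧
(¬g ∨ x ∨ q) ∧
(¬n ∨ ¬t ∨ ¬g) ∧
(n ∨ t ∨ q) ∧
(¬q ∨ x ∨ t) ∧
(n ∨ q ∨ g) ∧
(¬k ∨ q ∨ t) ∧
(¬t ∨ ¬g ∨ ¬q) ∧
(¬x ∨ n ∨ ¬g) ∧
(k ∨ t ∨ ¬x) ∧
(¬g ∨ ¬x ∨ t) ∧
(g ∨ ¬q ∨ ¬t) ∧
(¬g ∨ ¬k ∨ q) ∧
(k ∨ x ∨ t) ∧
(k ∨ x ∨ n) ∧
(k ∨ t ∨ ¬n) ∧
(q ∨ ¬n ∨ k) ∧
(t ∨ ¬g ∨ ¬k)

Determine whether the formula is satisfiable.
Yes

Yes, the formula is satisfiable.

One satisfying assignment is: x=True, k=True, n=False, t=False, q=True, g=False

Verification: With this assignment, all 36 clauses evaluate to true.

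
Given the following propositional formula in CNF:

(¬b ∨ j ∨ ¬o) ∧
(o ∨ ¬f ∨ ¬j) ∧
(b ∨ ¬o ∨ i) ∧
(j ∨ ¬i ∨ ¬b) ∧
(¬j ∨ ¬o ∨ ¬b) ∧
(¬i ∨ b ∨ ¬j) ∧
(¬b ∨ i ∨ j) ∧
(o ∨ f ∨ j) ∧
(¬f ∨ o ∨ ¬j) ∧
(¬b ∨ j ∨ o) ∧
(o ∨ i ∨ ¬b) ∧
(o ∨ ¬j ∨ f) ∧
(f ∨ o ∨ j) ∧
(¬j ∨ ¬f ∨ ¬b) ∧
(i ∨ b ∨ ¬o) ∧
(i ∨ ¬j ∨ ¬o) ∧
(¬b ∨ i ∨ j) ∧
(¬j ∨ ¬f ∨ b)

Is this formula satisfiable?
Yes

Yes, the formula is satisfiable.

One satisfying assignment is: b=False, o=False, j=False, f=True, i=False

Verification: With this assignment, all 18 clauses evaluate to true.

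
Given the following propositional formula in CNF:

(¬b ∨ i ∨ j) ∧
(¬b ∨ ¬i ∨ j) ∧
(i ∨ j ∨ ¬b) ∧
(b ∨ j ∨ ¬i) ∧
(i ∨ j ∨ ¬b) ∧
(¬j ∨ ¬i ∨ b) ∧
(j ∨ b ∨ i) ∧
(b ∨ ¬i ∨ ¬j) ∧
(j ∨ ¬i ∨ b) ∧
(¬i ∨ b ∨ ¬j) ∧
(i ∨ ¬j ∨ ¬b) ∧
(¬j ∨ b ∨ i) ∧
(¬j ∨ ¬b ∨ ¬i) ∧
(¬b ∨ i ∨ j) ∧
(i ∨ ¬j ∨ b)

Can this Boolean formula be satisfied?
No

No, the formula is not satisfiable.

No assignment of truth values to the variables can make all 15 clauses true simultaneously.

The formula is UNSAT (unsatisfiable).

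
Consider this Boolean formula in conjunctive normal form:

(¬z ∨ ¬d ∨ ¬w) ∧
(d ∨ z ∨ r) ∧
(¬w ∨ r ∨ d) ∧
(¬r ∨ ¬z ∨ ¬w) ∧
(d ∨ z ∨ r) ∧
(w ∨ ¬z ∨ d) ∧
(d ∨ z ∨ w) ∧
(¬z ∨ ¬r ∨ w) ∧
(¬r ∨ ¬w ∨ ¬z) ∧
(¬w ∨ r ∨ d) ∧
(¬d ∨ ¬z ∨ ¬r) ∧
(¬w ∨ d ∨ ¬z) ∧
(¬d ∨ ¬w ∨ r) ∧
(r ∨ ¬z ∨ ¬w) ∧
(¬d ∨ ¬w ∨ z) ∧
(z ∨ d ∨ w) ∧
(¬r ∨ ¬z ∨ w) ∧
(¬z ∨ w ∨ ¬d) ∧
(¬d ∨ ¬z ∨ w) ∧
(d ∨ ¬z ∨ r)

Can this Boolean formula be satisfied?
Yes

Yes, the formula is satisfiable.

One satisfying assignment is: z=False, r=False, w=False, d=True

Verification: With this assignment, all 20 clauses evaluate to true.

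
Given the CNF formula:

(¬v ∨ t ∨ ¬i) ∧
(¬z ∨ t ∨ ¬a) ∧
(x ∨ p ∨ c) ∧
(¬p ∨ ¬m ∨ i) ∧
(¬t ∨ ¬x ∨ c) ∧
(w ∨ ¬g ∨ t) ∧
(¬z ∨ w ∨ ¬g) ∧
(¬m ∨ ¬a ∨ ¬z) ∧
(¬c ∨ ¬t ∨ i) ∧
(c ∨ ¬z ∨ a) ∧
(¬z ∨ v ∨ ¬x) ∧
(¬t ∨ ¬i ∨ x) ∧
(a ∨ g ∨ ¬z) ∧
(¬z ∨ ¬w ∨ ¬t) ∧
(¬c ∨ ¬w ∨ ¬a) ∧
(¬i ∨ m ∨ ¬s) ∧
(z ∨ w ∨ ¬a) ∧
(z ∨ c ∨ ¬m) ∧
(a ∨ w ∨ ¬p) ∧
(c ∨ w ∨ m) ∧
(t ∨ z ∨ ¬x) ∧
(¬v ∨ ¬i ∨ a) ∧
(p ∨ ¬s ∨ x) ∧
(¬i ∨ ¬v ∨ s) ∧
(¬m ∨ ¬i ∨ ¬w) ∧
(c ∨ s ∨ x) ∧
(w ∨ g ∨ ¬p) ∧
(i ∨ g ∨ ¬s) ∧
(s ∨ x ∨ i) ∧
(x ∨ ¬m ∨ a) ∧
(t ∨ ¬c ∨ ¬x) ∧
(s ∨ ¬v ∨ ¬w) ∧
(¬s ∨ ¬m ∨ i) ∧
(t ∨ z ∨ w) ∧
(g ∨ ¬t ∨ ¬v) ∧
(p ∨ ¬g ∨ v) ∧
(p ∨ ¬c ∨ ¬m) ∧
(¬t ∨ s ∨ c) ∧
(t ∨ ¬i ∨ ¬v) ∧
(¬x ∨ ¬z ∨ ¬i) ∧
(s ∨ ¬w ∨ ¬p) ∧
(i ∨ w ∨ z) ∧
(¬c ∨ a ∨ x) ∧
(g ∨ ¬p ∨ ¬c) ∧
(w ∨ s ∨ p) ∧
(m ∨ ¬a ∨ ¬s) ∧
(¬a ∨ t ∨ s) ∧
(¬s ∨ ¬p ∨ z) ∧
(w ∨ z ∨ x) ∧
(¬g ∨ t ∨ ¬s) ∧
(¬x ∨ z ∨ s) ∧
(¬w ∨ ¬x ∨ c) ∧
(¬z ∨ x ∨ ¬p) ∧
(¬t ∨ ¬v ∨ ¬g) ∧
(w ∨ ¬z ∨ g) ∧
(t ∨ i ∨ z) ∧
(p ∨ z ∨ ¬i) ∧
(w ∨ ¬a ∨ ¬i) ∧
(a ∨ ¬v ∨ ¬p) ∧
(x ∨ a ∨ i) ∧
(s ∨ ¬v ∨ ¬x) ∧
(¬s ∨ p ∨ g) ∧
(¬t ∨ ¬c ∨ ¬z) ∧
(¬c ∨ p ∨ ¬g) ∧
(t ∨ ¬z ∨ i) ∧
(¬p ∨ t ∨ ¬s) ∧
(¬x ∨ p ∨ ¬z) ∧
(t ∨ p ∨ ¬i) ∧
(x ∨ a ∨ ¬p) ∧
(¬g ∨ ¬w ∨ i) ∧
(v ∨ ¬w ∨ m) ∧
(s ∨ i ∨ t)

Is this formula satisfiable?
No

No, the formula is not satisfiable.

No assignment of truth values to the variables can make all 72 clauses true simultaneously.

The formula is UNSAT (unsatisfiable).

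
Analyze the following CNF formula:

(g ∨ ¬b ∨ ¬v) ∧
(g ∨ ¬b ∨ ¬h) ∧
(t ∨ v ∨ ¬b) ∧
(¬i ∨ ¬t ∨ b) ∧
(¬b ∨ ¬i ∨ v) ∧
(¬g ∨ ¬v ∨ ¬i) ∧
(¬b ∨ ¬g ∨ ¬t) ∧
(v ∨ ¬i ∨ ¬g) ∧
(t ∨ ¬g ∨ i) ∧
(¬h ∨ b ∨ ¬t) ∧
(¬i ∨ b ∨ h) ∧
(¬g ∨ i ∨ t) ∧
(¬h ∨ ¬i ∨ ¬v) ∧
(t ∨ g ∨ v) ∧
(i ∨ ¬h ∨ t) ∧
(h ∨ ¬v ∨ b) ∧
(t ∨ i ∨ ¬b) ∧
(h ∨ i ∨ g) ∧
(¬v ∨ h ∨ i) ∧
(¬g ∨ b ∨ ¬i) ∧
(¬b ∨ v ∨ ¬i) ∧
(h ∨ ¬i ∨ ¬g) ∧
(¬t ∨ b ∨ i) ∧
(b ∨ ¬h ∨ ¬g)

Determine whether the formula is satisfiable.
No

No, the formula is not satisfiable.

No assignment of truth values to the variables can make all 24 clauses true simultaneously.

The formula is UNSAT (unsatisfiable).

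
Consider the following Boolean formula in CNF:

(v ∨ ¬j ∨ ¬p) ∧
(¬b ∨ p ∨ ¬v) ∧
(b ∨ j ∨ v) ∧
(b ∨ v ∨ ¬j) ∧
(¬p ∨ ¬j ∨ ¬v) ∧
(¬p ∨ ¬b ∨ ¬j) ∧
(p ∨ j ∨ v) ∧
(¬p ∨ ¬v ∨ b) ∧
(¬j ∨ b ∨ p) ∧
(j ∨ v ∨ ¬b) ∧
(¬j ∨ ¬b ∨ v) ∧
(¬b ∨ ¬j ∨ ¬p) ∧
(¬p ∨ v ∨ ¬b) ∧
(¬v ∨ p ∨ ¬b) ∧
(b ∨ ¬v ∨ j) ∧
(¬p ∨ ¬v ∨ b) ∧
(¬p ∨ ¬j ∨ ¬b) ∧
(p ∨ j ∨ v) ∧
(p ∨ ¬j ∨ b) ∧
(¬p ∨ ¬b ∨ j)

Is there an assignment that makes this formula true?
No

No, the formula is not satisfiable.

No assignment of truth values to the variables can make all 20 clauses true simultaneously.

The formula is UNSAT (unsatisfiable).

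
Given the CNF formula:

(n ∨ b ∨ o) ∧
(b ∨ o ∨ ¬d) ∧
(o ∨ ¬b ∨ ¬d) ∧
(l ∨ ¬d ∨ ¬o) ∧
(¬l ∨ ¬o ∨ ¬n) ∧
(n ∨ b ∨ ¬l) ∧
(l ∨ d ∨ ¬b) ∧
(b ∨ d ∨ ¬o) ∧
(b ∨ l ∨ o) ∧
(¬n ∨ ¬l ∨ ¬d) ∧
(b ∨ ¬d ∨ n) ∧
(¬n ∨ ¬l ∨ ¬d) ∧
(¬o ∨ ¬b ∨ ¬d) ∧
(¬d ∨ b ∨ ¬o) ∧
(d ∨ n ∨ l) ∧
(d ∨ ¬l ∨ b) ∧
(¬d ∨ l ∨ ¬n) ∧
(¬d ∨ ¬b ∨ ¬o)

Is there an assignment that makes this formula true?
Yes

Yes, the formula is satisfiable.

One satisfying assignment is: n=False, b=True, o=False, l=True, d=False

Verification: With this assignment, all 18 clauses evaluate to true.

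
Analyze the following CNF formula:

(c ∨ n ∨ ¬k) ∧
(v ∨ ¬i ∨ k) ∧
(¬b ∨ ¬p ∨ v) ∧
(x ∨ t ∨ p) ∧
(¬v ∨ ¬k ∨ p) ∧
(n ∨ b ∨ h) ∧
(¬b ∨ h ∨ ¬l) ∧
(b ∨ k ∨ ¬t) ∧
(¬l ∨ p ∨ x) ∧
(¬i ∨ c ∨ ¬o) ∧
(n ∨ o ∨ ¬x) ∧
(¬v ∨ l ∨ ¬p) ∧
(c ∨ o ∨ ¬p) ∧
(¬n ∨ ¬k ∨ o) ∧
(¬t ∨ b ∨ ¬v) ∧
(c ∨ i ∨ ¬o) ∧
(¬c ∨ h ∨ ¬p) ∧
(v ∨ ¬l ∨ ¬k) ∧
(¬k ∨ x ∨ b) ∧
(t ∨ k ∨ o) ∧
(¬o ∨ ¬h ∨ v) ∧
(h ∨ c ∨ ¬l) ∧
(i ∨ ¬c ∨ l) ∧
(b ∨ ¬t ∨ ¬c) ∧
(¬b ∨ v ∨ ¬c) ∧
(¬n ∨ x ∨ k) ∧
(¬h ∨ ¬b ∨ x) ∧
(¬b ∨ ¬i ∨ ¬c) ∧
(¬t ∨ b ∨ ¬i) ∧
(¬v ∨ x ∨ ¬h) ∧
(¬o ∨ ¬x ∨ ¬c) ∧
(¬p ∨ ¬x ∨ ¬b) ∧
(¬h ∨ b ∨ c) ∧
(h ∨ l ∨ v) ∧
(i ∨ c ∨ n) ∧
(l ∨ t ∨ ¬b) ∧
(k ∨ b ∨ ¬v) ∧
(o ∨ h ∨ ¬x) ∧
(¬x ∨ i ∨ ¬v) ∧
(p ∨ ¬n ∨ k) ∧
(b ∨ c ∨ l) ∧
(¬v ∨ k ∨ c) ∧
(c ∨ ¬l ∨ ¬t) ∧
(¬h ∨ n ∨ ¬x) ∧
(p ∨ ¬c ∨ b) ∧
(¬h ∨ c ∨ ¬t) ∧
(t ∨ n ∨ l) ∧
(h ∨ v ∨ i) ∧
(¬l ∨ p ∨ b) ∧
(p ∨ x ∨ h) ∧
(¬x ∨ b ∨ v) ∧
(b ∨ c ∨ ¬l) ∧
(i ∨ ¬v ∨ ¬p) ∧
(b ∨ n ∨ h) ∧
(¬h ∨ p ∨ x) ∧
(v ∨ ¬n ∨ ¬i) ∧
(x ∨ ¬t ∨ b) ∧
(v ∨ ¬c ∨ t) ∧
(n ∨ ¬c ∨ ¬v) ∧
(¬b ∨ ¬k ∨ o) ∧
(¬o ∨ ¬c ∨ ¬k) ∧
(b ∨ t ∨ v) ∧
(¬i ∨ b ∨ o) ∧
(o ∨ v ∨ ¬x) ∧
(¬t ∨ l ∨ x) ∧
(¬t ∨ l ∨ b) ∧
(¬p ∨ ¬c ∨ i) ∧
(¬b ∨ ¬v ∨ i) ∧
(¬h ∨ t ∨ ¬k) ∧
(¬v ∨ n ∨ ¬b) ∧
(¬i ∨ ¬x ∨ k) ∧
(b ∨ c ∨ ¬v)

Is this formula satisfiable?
No

No, the formula is not satisfiable.

No assignment of truth values to the variables can make all 72 clauses true simultaneously.

The formula is UNSAT (unsatisfiable).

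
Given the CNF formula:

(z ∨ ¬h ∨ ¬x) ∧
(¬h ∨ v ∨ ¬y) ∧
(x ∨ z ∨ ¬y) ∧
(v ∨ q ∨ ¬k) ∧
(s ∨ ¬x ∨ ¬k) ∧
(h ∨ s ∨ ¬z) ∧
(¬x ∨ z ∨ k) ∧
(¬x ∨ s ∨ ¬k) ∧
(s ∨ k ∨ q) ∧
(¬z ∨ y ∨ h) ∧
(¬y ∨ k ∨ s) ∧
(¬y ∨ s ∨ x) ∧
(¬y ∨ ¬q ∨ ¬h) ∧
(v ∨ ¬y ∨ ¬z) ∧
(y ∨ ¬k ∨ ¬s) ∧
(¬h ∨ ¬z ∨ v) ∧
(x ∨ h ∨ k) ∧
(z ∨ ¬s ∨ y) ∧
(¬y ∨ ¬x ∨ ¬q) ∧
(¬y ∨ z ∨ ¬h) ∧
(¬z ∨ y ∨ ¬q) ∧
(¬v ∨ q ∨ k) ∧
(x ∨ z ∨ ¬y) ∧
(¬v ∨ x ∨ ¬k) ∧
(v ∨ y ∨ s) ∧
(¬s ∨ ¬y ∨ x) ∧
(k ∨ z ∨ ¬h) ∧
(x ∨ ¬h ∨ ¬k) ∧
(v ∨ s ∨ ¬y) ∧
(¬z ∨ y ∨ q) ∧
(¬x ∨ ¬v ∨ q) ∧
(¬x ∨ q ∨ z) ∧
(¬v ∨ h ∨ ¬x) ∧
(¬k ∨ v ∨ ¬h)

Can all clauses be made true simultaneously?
No

No, the formula is not satisfiable.

No assignment of truth values to the variables can make all 34 clauses true simultaneously.

The formula is UNSAT (unsatisfiable).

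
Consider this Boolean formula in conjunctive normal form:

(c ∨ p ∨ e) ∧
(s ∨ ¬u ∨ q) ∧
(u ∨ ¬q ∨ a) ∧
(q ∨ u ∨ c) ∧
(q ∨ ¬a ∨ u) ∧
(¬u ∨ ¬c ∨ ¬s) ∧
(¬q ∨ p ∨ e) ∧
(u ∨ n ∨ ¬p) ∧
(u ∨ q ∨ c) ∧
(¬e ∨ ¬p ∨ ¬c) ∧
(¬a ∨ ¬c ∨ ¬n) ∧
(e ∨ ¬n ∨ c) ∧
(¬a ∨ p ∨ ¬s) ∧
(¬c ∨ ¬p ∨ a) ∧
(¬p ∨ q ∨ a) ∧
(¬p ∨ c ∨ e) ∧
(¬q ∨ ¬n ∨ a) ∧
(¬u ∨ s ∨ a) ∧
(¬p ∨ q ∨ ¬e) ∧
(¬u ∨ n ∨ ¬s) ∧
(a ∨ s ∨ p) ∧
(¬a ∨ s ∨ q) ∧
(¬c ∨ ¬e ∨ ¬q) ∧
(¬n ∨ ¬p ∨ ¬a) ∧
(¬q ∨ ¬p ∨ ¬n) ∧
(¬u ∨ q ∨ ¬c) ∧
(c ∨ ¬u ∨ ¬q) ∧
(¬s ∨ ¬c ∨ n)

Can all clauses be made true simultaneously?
Yes

Yes, the formula is satisfiable.

One satisfying assignment is: a=True, s=False, p=False, q=True, n=False, e=True, c=False, u=False

Verification: With this assignment, all 28 clauses evaluate to true.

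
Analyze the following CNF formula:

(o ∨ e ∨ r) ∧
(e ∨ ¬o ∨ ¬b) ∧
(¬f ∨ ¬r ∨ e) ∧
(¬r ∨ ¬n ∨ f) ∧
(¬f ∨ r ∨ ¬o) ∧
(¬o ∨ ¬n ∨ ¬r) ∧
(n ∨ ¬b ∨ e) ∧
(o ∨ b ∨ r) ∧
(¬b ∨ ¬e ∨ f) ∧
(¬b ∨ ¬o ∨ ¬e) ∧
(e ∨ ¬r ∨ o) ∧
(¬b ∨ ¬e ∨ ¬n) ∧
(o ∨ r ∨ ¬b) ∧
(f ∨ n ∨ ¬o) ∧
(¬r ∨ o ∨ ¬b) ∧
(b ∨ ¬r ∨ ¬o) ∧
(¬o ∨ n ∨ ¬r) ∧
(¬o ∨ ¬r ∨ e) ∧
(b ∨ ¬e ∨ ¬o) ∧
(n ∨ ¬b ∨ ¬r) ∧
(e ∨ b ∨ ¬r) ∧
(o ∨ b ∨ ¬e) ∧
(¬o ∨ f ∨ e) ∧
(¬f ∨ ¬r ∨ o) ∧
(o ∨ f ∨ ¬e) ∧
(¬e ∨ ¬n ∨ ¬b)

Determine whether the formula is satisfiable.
No

No, the formula is not satisfiable.

No assignment of truth values to the variables can make all 26 clauses true simultaneously.

The formula is UNSAT (unsatisfiable).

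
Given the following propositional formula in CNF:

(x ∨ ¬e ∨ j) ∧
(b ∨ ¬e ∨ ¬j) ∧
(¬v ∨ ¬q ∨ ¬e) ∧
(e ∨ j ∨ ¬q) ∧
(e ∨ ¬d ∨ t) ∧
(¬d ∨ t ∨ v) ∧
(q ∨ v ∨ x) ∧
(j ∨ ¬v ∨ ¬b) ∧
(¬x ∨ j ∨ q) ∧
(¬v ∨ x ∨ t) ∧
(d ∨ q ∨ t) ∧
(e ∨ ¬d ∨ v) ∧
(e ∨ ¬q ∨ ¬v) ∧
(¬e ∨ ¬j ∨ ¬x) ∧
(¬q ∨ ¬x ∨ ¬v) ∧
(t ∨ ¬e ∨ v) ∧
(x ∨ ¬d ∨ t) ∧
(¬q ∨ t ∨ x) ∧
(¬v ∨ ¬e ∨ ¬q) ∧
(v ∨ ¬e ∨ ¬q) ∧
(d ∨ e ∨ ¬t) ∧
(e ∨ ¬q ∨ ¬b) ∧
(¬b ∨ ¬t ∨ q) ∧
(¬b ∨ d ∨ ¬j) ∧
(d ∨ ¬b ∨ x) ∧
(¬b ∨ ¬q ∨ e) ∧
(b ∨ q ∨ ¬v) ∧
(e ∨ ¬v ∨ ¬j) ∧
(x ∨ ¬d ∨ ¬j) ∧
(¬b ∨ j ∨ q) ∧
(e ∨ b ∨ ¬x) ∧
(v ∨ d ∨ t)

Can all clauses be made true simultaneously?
No

No, the formula is not satisfiable.

No assignment of truth values to the variables can make all 32 clauses true simultaneously.

The formula is UNSAT (unsatisfiable).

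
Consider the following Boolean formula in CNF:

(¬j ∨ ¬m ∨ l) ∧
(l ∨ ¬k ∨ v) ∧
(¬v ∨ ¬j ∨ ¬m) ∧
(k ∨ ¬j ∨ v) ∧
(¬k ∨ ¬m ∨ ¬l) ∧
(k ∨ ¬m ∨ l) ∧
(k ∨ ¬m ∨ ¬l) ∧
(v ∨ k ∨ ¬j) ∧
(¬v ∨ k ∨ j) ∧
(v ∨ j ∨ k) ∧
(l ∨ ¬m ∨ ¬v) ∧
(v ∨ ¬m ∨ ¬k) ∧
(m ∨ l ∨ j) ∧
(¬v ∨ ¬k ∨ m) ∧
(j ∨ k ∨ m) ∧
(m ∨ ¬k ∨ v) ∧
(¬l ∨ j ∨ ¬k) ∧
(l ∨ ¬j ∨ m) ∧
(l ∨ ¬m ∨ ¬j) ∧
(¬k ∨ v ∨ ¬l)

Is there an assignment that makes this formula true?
Yes

Yes, the formula is satisfiable.

One satisfying assignment is: l=True, j=True, v=True, m=False, k=False

Verification: With this assignment, all 20 clauses evaluate to true.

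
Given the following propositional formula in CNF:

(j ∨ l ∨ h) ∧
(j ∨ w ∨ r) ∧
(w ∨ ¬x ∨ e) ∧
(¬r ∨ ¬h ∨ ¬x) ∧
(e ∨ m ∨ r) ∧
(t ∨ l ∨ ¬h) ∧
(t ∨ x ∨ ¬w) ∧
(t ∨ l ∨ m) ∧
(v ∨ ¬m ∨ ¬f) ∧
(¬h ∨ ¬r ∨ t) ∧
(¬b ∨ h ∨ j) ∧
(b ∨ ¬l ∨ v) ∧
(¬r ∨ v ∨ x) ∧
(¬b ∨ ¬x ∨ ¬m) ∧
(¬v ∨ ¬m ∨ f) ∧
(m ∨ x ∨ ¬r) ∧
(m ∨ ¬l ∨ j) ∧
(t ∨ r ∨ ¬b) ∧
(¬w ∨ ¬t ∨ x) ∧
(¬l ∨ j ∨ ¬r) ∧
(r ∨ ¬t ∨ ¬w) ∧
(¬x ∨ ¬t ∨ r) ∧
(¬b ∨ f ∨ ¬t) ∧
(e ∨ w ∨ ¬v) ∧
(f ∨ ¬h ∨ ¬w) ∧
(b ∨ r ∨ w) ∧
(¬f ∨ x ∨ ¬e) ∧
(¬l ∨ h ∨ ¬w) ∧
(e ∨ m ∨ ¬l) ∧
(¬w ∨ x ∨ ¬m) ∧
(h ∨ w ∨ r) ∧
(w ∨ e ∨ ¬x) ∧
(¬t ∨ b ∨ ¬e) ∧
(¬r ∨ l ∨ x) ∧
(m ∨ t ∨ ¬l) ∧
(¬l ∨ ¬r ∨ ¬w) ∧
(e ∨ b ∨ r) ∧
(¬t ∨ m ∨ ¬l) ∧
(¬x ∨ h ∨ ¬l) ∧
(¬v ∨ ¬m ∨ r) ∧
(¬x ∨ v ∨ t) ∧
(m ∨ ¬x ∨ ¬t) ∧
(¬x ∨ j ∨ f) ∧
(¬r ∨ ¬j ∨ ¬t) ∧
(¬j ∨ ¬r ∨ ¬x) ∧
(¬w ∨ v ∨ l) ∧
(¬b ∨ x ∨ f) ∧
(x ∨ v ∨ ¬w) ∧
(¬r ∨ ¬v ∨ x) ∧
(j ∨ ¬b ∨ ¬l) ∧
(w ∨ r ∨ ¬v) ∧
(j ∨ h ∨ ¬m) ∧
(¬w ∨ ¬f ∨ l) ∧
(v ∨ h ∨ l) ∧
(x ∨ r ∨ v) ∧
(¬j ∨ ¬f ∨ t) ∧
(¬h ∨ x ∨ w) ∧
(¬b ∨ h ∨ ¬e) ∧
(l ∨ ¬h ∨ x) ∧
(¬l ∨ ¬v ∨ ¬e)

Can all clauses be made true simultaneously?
No

No, the formula is not satisfiable.

No assignment of truth values to the variables can make all 60 clauses true simultaneously.

The formula is UNSAT (unsatisfiable).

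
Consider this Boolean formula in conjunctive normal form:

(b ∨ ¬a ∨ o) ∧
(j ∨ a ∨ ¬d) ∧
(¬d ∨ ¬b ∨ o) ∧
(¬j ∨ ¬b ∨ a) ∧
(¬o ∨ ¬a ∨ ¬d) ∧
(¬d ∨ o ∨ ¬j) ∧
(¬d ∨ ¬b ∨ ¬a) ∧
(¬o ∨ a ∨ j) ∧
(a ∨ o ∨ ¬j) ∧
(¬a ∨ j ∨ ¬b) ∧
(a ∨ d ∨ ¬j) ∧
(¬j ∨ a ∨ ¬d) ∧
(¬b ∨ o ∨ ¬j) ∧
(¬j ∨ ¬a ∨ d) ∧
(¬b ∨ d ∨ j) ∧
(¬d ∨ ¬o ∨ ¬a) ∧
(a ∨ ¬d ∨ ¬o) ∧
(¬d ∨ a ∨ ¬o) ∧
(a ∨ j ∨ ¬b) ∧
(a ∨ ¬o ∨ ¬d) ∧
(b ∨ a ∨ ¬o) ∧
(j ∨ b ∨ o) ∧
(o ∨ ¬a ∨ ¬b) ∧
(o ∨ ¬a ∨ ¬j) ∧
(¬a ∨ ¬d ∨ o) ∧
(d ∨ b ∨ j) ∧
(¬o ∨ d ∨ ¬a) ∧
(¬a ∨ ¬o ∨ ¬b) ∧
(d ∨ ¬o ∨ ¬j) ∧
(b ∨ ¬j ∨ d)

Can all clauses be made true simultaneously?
No

No, the formula is not satisfiable.

No assignment of truth values to the variables can make all 30 clauses true simultaneously.

The formula is UNSAT (unsatisfiable).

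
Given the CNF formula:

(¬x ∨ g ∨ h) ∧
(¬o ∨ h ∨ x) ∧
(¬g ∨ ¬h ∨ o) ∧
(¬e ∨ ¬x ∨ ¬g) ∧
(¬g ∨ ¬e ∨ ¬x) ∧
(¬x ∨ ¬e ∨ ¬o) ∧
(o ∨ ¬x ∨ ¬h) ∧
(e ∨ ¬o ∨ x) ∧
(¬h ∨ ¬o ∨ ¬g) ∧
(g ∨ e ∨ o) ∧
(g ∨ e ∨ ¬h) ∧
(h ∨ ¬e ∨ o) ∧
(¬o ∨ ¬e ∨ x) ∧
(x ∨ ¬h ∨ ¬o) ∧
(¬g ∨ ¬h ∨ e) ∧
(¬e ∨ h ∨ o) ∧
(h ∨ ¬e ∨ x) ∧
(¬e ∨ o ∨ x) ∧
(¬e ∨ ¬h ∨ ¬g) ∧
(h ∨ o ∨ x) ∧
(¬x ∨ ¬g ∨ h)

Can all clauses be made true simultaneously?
No

No, the formula is not satisfiable.

No assignment of truth values to the variables can make all 21 clauses true simultaneously.

The formula is UNSAT (unsatisfiable).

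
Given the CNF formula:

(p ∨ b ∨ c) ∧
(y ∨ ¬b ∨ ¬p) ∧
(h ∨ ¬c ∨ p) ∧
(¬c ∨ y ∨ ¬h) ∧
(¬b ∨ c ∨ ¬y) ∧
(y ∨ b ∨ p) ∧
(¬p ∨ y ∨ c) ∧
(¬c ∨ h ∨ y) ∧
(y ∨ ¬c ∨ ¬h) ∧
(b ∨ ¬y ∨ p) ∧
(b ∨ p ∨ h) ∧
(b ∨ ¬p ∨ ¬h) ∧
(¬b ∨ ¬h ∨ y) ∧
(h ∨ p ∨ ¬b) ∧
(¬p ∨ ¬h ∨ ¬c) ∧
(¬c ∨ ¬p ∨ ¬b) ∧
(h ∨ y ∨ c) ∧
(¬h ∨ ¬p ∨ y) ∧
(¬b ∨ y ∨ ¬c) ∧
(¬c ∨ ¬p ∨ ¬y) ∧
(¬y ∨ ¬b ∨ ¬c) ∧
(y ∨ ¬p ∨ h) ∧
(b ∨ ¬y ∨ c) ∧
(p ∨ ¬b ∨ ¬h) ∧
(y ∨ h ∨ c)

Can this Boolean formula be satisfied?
No

No, the formula is not satisfiable.

No assignment of truth values to the variables can make all 25 clauses true simultaneously.

The formula is UNSAT (unsatisfiable).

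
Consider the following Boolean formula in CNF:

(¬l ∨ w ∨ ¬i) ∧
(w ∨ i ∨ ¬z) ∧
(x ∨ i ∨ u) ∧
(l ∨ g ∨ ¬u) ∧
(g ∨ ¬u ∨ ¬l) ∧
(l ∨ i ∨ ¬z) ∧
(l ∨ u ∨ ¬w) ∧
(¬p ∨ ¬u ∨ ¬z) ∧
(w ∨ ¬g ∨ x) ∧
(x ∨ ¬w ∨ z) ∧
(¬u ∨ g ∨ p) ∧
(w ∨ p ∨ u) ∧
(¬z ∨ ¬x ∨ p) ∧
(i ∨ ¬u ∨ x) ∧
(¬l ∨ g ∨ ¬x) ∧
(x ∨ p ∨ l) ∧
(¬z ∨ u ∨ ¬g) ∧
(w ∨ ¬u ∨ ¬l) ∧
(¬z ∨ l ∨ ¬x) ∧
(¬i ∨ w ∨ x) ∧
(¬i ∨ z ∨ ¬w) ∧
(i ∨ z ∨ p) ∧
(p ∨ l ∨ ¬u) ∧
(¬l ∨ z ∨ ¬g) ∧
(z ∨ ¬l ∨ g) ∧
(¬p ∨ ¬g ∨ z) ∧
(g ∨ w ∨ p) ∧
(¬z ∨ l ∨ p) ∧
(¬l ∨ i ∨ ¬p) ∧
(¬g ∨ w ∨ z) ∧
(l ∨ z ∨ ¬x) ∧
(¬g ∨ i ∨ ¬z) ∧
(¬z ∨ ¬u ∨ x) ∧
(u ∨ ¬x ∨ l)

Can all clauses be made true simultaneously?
Yes

Yes, the formula is satisfiable.

One satisfying assignment is: u=False, i=True, x=False, g=False, w=True, l=True, p=False, z=True

Verification: With this assignment, all 34 clauses evaluate to true.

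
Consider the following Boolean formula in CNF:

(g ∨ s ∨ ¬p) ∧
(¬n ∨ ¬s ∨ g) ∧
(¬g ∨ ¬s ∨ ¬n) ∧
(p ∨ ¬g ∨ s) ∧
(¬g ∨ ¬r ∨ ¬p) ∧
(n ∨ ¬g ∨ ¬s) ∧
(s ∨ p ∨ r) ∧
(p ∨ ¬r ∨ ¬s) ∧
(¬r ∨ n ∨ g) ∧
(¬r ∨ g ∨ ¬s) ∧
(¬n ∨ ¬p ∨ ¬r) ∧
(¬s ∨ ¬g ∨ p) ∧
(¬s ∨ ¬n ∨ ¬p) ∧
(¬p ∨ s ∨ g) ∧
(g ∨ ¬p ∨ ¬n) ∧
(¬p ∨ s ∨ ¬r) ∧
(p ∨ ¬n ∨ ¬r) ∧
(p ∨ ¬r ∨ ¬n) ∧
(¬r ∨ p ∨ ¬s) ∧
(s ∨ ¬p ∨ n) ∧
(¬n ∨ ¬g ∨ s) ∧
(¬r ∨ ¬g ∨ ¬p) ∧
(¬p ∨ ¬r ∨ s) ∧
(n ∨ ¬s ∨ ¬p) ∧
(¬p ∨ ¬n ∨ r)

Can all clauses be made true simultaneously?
Yes

Yes, the formula is satisfiable.

One satisfying assignment is: s=True, g=False, n=False, p=False, r=False

Verification: With this assignment, all 25 clauses evaluate to true.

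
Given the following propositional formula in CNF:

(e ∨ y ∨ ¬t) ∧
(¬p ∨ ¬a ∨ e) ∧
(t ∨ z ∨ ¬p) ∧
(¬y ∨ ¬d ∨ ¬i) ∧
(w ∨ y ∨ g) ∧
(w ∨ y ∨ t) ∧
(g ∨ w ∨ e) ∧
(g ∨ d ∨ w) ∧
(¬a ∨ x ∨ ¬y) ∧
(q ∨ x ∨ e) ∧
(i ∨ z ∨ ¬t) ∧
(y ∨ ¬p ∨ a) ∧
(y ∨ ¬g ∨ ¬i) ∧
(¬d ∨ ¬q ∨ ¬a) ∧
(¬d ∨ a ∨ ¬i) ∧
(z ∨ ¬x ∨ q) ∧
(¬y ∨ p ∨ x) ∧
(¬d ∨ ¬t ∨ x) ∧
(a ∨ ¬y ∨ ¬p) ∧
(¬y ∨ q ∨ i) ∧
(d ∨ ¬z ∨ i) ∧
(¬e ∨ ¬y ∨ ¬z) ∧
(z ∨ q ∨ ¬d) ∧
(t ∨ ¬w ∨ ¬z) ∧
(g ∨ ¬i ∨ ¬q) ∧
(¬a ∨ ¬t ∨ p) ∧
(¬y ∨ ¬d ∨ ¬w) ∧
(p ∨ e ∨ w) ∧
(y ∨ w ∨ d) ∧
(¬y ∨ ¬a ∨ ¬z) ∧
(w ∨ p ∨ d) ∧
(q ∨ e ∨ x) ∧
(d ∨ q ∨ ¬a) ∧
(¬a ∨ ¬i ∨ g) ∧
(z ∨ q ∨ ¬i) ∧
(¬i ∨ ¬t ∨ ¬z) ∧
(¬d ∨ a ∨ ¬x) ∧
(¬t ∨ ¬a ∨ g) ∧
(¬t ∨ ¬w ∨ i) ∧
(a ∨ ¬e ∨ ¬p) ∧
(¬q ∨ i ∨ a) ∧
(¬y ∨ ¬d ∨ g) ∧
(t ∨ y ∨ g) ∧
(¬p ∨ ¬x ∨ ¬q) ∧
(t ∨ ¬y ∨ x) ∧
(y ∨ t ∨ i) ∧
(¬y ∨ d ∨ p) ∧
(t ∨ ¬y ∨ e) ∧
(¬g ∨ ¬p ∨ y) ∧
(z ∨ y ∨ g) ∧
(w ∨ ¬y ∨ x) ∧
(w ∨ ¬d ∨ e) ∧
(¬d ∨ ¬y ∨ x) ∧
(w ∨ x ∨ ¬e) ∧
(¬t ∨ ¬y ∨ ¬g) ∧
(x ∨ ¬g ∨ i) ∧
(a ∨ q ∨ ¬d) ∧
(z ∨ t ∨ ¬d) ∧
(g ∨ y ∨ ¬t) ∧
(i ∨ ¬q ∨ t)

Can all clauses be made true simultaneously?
No

No, the formula is not satisfiable.

No assignment of truth values to the variables can make all 60 clauses true simultaneously.

The formula is UNSAT (unsatisfiable).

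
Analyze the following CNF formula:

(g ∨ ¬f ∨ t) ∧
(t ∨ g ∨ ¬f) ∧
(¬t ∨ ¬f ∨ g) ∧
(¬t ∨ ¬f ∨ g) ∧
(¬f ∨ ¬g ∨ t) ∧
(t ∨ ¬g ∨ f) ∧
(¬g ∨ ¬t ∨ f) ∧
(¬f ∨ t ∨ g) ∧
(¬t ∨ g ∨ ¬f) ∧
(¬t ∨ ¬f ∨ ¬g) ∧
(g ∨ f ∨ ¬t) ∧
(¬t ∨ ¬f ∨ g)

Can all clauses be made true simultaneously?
Yes

Yes, the formula is satisfiable.

One satisfying assignment is: g=False, f=False, t=False

Verification: With this assignment, all 12 clauses evaluate to true.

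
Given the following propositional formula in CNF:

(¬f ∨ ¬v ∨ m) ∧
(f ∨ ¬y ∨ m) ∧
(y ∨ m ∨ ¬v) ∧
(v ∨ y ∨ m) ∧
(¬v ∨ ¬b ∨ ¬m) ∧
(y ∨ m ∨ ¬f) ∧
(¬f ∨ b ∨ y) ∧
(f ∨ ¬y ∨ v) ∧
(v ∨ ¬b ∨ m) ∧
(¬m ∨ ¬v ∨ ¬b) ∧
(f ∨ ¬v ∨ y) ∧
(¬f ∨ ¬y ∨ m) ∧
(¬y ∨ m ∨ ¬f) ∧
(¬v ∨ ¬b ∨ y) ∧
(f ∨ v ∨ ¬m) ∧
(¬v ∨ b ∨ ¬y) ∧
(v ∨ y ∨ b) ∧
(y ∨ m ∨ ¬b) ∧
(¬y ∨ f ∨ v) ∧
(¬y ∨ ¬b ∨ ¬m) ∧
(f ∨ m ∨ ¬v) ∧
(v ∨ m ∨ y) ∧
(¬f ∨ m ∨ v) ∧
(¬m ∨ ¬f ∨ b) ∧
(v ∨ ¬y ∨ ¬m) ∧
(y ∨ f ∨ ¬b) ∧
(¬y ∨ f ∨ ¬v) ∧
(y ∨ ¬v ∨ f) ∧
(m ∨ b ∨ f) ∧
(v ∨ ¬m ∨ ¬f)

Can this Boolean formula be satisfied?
No

No, the formula is not satisfiable.

No assignment of truth values to the variables can make all 30 clauses true simultaneously.

The formula is UNSAT (unsatisfiable).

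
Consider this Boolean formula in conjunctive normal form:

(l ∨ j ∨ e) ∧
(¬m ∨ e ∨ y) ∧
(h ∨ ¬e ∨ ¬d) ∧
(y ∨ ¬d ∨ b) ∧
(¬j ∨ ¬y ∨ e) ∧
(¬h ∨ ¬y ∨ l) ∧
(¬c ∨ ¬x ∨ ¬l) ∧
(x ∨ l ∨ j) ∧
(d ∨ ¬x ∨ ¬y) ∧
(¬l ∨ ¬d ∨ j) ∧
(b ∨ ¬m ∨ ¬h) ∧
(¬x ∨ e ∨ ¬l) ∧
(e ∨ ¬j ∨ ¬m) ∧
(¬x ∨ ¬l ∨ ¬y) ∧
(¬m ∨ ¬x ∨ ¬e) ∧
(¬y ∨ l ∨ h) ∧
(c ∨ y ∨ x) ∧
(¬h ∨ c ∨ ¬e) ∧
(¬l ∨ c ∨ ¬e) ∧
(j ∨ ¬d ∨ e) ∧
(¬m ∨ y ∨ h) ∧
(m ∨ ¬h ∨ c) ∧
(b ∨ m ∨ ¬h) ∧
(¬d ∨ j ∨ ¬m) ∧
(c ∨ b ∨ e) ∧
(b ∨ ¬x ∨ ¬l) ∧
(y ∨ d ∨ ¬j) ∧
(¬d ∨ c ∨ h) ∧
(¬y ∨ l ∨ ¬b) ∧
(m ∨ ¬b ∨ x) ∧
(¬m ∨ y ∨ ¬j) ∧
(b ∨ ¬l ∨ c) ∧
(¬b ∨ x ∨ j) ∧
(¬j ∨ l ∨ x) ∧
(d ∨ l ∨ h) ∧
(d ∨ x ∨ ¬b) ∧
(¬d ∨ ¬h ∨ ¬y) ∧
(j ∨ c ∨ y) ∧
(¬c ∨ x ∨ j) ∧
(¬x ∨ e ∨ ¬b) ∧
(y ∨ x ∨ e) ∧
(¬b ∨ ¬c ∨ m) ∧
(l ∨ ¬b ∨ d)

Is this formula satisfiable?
Yes

Yes, the formula is satisfiable.

One satisfying assignment is: c=True, b=False, j=True, m=False, l=True, x=False, d=False, y=True, e=True, h=False

Verification: With this assignment, all 43 clauses evaluate to true.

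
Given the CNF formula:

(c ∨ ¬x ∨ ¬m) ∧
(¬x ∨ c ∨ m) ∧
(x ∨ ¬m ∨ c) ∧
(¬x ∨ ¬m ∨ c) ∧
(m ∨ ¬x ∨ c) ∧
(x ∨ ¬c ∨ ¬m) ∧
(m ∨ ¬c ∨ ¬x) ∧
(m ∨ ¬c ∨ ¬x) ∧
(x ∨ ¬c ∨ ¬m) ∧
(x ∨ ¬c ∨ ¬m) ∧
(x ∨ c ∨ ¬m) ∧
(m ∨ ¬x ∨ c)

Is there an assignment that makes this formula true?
Yes

Yes, the formula is satisfiable.

One satisfying assignment is: m=False, x=False, c=False

Verification: With this assignment, all 12 clauses evaluate to true.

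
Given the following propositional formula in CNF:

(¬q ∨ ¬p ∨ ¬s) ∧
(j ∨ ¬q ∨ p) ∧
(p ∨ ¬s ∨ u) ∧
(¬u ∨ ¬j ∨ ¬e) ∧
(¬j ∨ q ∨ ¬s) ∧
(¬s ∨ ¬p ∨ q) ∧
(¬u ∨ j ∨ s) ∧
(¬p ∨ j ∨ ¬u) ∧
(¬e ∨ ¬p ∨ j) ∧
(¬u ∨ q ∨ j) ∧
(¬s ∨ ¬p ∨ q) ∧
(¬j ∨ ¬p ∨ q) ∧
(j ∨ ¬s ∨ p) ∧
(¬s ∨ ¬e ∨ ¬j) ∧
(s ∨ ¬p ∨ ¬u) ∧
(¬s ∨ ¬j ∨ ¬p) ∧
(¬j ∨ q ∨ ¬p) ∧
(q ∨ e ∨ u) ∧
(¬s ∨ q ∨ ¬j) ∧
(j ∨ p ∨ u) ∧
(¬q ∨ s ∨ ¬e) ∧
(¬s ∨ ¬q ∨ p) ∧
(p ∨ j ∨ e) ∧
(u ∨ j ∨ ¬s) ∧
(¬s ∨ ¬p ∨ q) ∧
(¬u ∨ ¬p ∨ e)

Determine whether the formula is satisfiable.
Yes

Yes, the formula is satisfiable.

One satisfying assignment is: j=False, s=False, e=False, u=False, p=True, q=True

Verification: With this assignment, all 26 clauses evaluate to true.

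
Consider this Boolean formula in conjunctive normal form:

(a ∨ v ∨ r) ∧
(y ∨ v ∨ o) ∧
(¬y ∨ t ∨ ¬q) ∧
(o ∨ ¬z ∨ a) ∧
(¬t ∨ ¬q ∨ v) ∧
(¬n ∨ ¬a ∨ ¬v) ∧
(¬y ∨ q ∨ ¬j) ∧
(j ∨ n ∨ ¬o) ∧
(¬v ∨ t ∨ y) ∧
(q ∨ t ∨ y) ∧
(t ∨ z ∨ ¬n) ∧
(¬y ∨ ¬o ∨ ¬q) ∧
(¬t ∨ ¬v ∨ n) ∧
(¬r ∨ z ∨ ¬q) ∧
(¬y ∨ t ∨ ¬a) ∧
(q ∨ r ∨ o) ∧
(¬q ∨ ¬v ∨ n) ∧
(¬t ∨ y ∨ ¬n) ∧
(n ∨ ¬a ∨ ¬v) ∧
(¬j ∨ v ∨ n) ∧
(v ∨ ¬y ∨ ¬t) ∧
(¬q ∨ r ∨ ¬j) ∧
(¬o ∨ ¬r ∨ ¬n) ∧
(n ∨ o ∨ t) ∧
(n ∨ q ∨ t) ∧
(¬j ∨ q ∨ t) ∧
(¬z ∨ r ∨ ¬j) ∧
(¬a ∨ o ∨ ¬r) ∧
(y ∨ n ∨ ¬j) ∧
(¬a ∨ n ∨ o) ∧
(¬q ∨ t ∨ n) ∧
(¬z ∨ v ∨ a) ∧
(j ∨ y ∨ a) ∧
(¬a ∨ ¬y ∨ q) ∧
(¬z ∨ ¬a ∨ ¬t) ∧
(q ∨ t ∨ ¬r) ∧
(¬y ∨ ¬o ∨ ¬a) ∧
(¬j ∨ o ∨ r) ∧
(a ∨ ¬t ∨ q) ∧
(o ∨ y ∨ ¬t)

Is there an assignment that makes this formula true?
Yes

Yes, the formula is satisfiable.

One satisfying assignment is: a=False, n=True, z=False, v=True, j=False, q=True, r=False, o=False, y=True, t=True

Verification: With this assignment, all 40 clauses evaluate to true.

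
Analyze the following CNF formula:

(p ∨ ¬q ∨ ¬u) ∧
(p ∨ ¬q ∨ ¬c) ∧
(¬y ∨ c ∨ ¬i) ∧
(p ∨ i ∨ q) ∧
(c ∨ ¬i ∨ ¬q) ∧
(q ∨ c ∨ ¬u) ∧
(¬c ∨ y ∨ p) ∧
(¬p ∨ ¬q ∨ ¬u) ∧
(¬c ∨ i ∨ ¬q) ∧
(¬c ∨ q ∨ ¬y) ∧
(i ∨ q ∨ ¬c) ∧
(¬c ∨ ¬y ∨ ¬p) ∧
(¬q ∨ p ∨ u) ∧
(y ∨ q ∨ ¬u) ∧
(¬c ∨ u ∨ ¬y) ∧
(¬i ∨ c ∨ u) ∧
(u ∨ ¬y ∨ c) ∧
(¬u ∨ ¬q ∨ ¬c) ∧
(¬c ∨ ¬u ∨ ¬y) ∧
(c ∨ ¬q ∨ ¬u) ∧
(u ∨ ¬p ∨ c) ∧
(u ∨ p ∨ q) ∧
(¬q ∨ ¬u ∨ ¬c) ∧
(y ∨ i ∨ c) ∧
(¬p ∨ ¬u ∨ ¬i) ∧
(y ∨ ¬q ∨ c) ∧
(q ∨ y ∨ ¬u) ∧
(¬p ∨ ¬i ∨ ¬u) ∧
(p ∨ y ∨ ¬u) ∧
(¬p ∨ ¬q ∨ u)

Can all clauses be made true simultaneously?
Yes

Yes, the formula is satisfiable.

One satisfying assignment is: y=False, c=True, u=False, q=False, p=True, i=True

Verification: With this assignment, all 30 clauses evaluate to true.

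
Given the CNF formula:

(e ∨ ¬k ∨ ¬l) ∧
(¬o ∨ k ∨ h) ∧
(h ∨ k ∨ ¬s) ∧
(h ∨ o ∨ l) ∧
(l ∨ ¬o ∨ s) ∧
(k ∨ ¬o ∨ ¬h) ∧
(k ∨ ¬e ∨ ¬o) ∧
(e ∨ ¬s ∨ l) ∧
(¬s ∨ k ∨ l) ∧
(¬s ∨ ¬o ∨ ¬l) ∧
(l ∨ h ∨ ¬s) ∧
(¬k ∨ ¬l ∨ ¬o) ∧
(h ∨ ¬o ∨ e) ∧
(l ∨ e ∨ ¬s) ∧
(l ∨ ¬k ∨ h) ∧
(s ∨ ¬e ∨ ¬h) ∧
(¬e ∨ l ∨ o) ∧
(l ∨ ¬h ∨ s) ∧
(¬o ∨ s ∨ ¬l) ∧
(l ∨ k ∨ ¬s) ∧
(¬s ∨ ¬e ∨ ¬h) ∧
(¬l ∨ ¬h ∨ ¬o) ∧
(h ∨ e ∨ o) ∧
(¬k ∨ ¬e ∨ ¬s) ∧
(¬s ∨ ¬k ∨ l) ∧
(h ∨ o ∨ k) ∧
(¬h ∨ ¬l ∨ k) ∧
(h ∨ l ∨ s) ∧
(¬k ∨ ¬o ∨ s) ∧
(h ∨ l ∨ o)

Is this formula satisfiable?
Yes

Yes, the formula is satisfiable.

One satisfying assignment is: o=False, k=True, l=True, s=False, h=False, e=True

Verification: With this assignment, all 30 clauses evaluate to true.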